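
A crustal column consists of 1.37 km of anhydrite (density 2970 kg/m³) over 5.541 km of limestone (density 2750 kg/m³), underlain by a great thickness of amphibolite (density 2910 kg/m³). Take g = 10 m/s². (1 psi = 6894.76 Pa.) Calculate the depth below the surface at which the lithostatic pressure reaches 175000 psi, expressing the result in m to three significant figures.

41700 m

Pressure at base of upper layers: 2970×10×1370 + 2750×10×5541 = 1.931×10^8 Pa = 28002 psi
Remaining pressure to be supplied by amphibolite: 1.207×10^9 − 1.931×10^8 = 1.014×10^9 Pa
Additional depth in amphibolite = 1.014×10^9 Pa / (2910 kg/m³ × 10 m/s²) = 34829 m
Total depth = 6911 m + 34829 m = 41740 m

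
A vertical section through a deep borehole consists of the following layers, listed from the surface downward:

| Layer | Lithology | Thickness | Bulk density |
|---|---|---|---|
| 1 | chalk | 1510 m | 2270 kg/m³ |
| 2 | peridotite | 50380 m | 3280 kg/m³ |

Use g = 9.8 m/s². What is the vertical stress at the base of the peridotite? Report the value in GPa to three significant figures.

1.65 GPa

chalk: 2270 kg/m³ × 9.8 m/s² × 1510 m = 3.359×10^7 Pa = 0.03359 GPa
peridotite: 3280 kg/m³ × 9.8 m/s² × 50380 m = 1.619×10^9 Pa = 1.619 GPa
Total = 0.03359 + 1.619 = 1.6530 GPa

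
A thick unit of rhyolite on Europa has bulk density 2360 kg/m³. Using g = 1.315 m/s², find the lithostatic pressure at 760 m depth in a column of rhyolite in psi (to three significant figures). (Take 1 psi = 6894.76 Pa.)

342 psi

rhyolite: 2360 kg/m³ × 1.315 m/s² × 760 m = 2.359×10^6 Pa = 342.1 psi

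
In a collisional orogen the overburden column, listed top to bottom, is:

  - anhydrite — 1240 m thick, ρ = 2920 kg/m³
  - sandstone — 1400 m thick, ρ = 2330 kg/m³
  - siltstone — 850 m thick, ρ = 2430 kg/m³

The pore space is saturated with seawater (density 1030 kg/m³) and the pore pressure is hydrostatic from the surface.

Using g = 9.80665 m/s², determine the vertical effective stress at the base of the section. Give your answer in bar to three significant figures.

525 bar

Overburden (lithostatic) stress σ_v:
anhydrite: 2920 kg/m³ × 9.80665 m/s² × 1240 m = 3.551×10^7 Pa = 35.51 MPa
sandstone: 2330 kg/m³ × 9.80665 m/s² × 1400 m = 3.199×10^7 Pa = 31.99 MPa
siltstone: 2430 kg/m³ × 9.80665 m/s² × 850 m = 2.026×10^7 Pa = 20.26 MPa
Total = 35.51 + 31.99 + 20.26 = 87.753 MPa
Pore pressure P_p = 1030 kg/m³ × 9.80665 m/s² × 3490 m = 3.525×10^7 Pa = 35.25 MPa
Effective stress σ' = σ_v − P_p = 87.75 − 35.25 = 52.501 MPa = 525.01 bar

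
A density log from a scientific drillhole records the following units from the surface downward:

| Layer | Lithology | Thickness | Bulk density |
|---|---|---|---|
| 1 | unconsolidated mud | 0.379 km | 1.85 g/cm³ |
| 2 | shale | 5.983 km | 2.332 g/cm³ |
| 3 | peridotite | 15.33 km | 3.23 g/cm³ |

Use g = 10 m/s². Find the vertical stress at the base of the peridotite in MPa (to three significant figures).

unconsolidated mud: 1850 kg/m³ × 10 m/s² × 379 m = 7.011×10^6 Pa = 7.011 MPa
shale: 2332 kg/m³ × 10 m/s² × 5983 m = 1.395×10^8 Pa = 139.5 MPa
peridotite: 3230 kg/m³ × 10 m/s² × 15330 m = 4.952×10^8 Pa = 495.2 MPa
Total = 7.011 + 139.5 + 495.2 = 641.69 MPa

642 MPa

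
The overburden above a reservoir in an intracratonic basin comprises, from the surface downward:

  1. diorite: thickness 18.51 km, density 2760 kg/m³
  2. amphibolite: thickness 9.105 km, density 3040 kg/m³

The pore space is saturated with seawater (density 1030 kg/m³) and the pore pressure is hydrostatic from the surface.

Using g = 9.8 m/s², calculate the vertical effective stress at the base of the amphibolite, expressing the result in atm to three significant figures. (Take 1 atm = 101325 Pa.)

Overburden (lithostatic) stress σ_v:
diorite: 2760 kg/m³ × 9.8 m/s² × 18510 m = 5.007×10^8 Pa = 500.7 MPa
amphibolite: 3040 kg/m³ × 9.8 m/s² × 9105 m = 2.713×10^8 Pa = 271.3 MPa
Total = 500.7 + 271.3 = 771.91 MPa
Pore pressure P_p = 1030 kg/m³ × 9.8 m/s² × 27615 m = 2.787×10^8 Pa = 278.7 MPa
Effective stress σ' = σ_v − P_p = 771.9 − 278.7 = 493.17 MPa = 4867.2 atm

4870 atm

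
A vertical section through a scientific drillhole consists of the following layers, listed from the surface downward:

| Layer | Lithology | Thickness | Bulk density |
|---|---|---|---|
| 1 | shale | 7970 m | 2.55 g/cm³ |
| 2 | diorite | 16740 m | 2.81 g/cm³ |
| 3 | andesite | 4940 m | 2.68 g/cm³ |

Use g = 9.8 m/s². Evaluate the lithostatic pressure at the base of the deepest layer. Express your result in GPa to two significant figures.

0.79 GPa

shale: 2550 kg/m³ × 9.8 m/s² × 7970 m = 1.992×10^8 Pa = 0.1992 GPa
diorite: 2810 kg/m³ × 9.8 m/s² × 16740 m = 4.610×10^8 Pa = 0.4610 GPa
andesite: 2680 kg/m³ × 9.8 m/s² × 4940 m = 1.297×10^8 Pa = 0.1297 GPa
Total = 0.1992 + 0.4610 + 0.1297 = 0.78990 GPa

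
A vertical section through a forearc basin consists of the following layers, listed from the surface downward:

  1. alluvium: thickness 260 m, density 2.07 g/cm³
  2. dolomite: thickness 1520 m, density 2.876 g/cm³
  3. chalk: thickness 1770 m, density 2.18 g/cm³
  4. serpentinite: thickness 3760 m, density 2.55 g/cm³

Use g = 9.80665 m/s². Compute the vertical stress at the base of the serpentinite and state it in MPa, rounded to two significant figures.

alluvium: 2070 kg/m³ × 9.80665 m/s² × 260 m = 5.278×10^6 Pa = 5.278 MPa
dolomite: 2876 kg/m³ × 9.80665 m/s² × 1520 m = 4.287×10^7 Pa = 42.87 MPa
chalk: 2180 kg/m³ × 9.80665 m/s² × 1770 m = 3.784×10^7 Pa = 37.84 MPa
serpentinite: 2550 kg/m³ × 9.80665 m/s² × 3760 m = 9.403×10^7 Pa = 94.03 MPa
Total = 5.278 + 42.87 + 37.84 + 94.03 = 180.01 MPa

180 MPa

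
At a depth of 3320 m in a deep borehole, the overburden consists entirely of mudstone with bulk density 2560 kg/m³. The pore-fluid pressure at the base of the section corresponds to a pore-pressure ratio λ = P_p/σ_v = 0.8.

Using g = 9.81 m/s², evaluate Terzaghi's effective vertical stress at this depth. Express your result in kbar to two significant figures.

0.17 kbar

Overburden (lithostatic) stress σ_v:
mudstone: 2560 kg/m³ × 9.81 m/s² × 3320 m = 8.338×10^7 Pa = 83.38 MPa
Pore pressure P_p = λ·σ_v = 0.8 × 83.38 MPa = 66.70 MPa
Effective stress σ' = σ_v − P_p = 83.38 − 66.70 = 16.675 MPa = 0.16675 kbar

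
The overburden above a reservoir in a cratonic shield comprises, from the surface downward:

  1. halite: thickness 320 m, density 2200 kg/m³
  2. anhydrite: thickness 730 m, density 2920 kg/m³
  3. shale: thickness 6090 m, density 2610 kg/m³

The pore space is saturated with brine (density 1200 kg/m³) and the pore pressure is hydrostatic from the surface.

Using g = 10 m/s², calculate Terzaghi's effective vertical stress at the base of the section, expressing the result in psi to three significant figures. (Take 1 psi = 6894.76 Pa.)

Overburden (lithostatic) stress σ_v:
halite: 2200 kg/m³ × 10 m/s² × 320 m = 7.040×10^6 Pa = 7.040 MPa
anhydrite: 2920 kg/m³ × 10 m/s² × 730 m = 2.132×10^7 Pa = 21.32 MPa
shale: 2610 kg/m³ × 10 m/s² × 6090 m = 1.589×10^8 Pa = 158.9 MPa
Total = 7.040 + 21.32 + 158.9 = 187.31 MPa
Pore pressure P_p = 1200 kg/m³ × 10 m/s² × 7140 m = 8.568×10^7 Pa = 85.68 MPa
Effective stress σ' = σ_v − P_p = 187.3 − 85.68 = 101.62 MPa = 14739 psi

14700 psi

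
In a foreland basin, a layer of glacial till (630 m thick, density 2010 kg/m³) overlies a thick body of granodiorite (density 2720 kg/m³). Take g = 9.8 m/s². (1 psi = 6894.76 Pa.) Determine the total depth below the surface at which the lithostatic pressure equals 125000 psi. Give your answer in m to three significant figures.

32500 m

Pressure at base of upper layers: 2010×9.8×630 = 1.241×10^7 Pa = 1800 psi
Remaining pressure to be supplied by granodiorite: 8.618×10^8 − 1.241×10^7 = 8.494×10^8 Pa
Additional depth in granodiorite = 8.494×10^8 Pa / (2720 kg/m³ × 9.8 m/s²) = 31867 m
Total depth = 630 m + 31867 m = 32497 m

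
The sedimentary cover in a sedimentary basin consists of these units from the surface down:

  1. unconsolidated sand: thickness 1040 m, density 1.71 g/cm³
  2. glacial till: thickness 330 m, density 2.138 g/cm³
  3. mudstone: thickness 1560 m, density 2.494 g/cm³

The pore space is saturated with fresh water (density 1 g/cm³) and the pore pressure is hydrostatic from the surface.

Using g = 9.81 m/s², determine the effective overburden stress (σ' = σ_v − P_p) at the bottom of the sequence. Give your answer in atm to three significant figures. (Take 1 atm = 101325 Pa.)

333 atm

Overburden (lithostatic) stress σ_v:
unconsolidated sand: 1710 kg/m³ × 9.81 m/s² × 1040 m = 1.745×10^7 Pa = 17.45 MPa
glacial till: 2138 kg/m³ × 9.81 m/s² × 330 m = 6.921×10^6 Pa = 6.921 MPa
mudstone: 2494 kg/m³ × 9.81 m/s² × 1560 m = 3.817×10^7 Pa = 38.17 MPa
Total = 17.45 + 6.921 + 38.17 = 62.535 MPa
Pore pressure P_p = 1000 kg/m³ × 9.81 m/s² × 2930 m = 2.874×10^7 Pa = 28.74 MPa
Effective stress σ' = σ_v − P_p = 62.53 − 28.74 = 33.791 MPa = 333.49 atm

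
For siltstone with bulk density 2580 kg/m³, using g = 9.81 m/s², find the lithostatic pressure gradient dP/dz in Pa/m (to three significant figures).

25300 Pa/m

dP/dz = ρg = 2580 kg/m³ × 9.81 m/s² = 25310 Pa/m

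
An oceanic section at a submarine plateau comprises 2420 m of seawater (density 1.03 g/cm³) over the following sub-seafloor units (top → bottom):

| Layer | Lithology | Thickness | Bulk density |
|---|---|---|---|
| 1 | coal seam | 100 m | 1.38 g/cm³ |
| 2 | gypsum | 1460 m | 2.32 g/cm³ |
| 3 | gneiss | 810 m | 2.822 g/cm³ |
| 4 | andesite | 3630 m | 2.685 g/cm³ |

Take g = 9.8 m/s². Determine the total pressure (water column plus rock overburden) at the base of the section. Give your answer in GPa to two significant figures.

seawater: 1030 kg/m³ × 9.8 m/s² × 2420 m = 2.443×10^7 Pa = 0.02443 GPa
coal seam: 1380 kg/m³ × 9.8 m/s² × 100 m = 1.352×10^6 Pa = 1.352×10^-3 GPa
gypsum: 2320 kg/m³ × 9.8 m/s² × 1460 m = 3.319×10^7 Pa = 0.03319 GPa
gneiss: 2822 kg/m³ × 9.8 m/s² × 810 m = 2.240×10^7 Pa = 0.02240 GPa
andesite: 2685 kg/m³ × 9.8 m/s² × 3630 m = 9.552×10^7 Pa = 0.09552 GPa
Total = 0.02443 + 1.352×10^-3 + 0.03319 + 0.02240 + 0.09552 = 0.17689 GPa

0.18 GPa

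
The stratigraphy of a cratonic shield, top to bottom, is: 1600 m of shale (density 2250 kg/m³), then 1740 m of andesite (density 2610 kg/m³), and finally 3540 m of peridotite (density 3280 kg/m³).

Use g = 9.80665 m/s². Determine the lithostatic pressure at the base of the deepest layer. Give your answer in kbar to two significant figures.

shale: 2250 kg/m³ × 9.80665 m/s² × 1600 m = 3.530×10^7 Pa = 0.3530 kbar
andesite: 2610 kg/m³ × 9.80665 m/s² × 1740 m = 4.454×10^7 Pa = 0.4454 kbar
peridotite: 3280 kg/m³ × 9.80665 m/s² × 3540 m = 1.139×10^8 Pa = 1.139 kbar
Total = 0.3530 + 0.4454 + 1.139 = 1.9371 kbar

1.9 kbar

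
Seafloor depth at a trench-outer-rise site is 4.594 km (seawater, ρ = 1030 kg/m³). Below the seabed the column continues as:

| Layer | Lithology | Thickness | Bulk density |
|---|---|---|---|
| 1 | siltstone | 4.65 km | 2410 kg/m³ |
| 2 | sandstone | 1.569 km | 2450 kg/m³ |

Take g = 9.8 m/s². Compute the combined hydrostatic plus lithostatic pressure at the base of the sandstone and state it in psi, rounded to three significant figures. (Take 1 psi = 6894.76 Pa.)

seawater: 1030 kg/m³ × 9.8 m/s² × 4594 m = 4.637×10^7 Pa = 6726 psi
siltstone: 2410 kg/m³ × 9.8 m/s² × 4650 m = 1.098×10^8 Pa = 15929 psi
sandstone: 2450 kg/m³ × 9.8 m/s² × 1569 m = 3.767×10^7 Pa = 5464 psi
Total = 6726 + 15929 + 5464 = 28118 psi

28100 psi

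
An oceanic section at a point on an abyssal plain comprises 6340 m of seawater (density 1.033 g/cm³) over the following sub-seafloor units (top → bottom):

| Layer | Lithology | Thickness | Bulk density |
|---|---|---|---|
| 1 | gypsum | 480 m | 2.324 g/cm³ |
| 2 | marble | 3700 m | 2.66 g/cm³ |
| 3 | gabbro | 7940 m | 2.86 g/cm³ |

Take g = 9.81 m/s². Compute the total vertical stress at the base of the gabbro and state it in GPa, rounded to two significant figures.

seawater: 1033 kg/m³ × 9.81 m/s² × 6340 m = 6.425×10^7 Pa = 0.06425 GPa
gypsum: 2324 kg/m³ × 9.81 m/s² × 480 m = 1.094×10^7 Pa = 0.01094 GPa
marble: 2660 kg/m³ × 9.81 m/s² × 3700 m = 9.655×10^7 Pa = 0.09655 GPa
gabbro: 2860 kg/m³ × 9.81 m/s² × 7940 m = 2.228×10^8 Pa = 0.2228 GPa
Total = 0.06425 + 0.01094 + 0.09655 + 0.2228 = 0.39451 GPa

0.39 GPa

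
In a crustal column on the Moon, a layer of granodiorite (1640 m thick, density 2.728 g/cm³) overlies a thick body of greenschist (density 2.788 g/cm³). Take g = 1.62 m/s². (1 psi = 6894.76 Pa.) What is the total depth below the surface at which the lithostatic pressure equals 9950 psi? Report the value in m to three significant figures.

15200 m

Pressure at base of upper layers: 2728×1.62×1640 = 7.248×10^6 Pa = 1051 psi
Remaining pressure to be supplied by greenschist: 6.860×10^7 − 7.248×10^6 = 6.136×10^7 Pa
Additional depth in greenschist = 6.136×10^7 Pa / (2788 kg/m³ × 1.62 m/s²) = 13584 m
Total depth = 1640 m + 13584 m = 15224 m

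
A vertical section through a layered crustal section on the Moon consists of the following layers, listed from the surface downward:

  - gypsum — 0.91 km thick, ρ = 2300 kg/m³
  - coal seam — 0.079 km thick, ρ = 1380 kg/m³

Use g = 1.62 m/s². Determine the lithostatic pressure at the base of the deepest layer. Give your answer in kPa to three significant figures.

3570 kPa

gypsum: 2300 kg/m³ × 1.62 m/s² × 910 m = 3.391×10^6 Pa = 3391 kPa
coal seam: 1380 kg/m³ × 1.62 m/s² × 79 m = 1.766×10^5 Pa = 176.6 kPa
Total = 3391 + 176.6 = 3567.3 kPa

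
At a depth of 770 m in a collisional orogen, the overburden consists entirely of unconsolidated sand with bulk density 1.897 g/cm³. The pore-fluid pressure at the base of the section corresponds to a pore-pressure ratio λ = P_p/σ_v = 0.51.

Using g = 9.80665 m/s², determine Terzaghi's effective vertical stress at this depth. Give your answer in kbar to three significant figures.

0.0702 kbar

Overburden (lithostatic) stress σ_v:
unconsolidated sand: 1897 kg/m³ × 9.80665 m/s² × 770 m = 1.432×10^7 Pa = 14.32 MPa
Pore pressure P_p = λ·σ_v = 0.51 × 14.32 MPa = 7.305 MPa
Effective stress σ' = σ_v − P_p = 14.32 − 7.305 = 7.0190 MPa = 0.070190 kbar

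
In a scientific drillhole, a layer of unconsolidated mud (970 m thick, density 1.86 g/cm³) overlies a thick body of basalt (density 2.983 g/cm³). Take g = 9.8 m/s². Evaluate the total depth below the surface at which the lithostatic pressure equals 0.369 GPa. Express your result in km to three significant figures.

Pressure at base of upper layers: 1860×9.8×970 = 1.768×10^7 Pa = 0.01768 GPa
Remaining pressure to be supplied by basalt: 3.690×10^8 − 1.768×10^7 = 3.513×10^8 Pa
Additional depth in basalt = 3.513×10^8 Pa / (2983 kg/m³ × 9.8 m/s²) = 12018 m
Total depth = 970 m + 12018 m = 12988 m
= 12.988 km

13.0 km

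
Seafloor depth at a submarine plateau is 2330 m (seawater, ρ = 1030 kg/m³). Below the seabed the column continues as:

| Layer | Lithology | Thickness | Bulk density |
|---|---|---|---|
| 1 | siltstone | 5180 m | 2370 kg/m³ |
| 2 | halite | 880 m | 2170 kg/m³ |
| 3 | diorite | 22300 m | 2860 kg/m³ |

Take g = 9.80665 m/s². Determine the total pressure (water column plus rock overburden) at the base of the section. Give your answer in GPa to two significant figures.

0.79 GPa

seawater: 1030 kg/m³ × 9.80665 m/s² × 2330 m = 2.353×10^7 Pa = 0.02353 GPa
siltstone: 2370 kg/m³ × 9.80665 m/s² × 5180 m = 1.204×10^8 Pa = 0.1204 GPa
halite: 2170 kg/m³ × 9.80665 m/s² × 880 m = 1.873×10^7 Pa = 0.01873 GPa
diorite: 2860 kg/m³ × 9.80665 m/s² × 22300 m = 6.254×10^8 Pa = 0.6254 GPa
Total = 0.02353 + 0.1204 + 0.01873 + 0.6254 = 0.78810 GPa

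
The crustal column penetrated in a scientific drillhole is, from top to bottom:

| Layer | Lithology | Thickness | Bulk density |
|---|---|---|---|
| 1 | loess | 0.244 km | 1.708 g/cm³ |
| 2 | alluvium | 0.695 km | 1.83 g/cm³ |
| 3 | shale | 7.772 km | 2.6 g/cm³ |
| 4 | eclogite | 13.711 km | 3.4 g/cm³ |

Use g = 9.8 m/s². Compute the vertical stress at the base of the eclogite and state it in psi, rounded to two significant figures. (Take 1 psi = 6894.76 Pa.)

loess: 1708 kg/m³ × 9.8 m/s² × 244 m = 4.084×10^6 Pa = 592.4 psi
alluvium: 1830 kg/m³ × 9.8 m/s² × 695 m = 1.246×10^7 Pa = 1808 psi
shale: 2600 kg/m³ × 9.8 m/s² × 7772 m = 1.980×10^8 Pa = 28722 psi
eclogite: 3400 kg/m³ × 9.8 m/s² × 13711 m = 4.569×10^8 Pa = 66261 psi
Total = 592.4 + 1808 + 28722 + 66261 = 97383 psi

97000 psi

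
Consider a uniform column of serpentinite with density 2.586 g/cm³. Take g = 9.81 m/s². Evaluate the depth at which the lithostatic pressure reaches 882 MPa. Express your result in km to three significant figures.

34.8 km

h = P/(ρg) = 882 MPa / (2586 kg/m³ × 9.81 m/s²) = 8.820×10^8 Pa / 25369 Pa/m = 34767 m
= 34.767 km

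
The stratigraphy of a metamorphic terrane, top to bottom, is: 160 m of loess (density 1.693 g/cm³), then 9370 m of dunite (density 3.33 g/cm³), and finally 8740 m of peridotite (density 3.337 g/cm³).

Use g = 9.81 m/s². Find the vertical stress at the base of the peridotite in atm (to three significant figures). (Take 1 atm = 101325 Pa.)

loess: 1693 kg/m³ × 9.81 m/s² × 160 m = 2.657×10^6 Pa = 26.23 atm
dunite: 3330 kg/m³ × 9.81 m/s² × 9370 m = 3.061×10^8 Pa = 3021 atm
peridotite: 3337 kg/m³ × 9.81 m/s² × 8740 m = 2.861×10^8 Pa = 2824 atm
Total = 26.23 + 3021 + 2824 = 5870.8 atm

5870 atm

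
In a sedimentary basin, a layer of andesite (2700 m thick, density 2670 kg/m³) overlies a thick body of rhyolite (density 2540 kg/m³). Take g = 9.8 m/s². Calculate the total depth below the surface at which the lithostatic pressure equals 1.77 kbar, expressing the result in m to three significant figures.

Pressure at base of upper layers: 2670×9.8×2700 = 7.065×10^7 Pa = 0.7065 kbar
Remaining pressure to be supplied by rhyolite: 1.770×10^8 − 7.065×10^7 = 1.064×10^8 Pa
Additional depth in rhyolite = 1.064×10^8 Pa / (2540 kg/m³ × 9.8 m/s²) = 4272.5 m
Total depth = 2700 m + 4272.5 m = 6972.5 m

6970 m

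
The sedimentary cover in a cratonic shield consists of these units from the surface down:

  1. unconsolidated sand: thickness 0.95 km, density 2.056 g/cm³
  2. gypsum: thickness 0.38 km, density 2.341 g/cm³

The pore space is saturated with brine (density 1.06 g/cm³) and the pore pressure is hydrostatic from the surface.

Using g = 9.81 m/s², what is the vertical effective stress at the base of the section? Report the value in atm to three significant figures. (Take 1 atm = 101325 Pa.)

Overburden (lithostatic) stress σ_v:
unconsolidated sand: 2056 kg/m³ × 9.81 m/s² × 950 m = 1.916×10^7 Pa = 19.16 MPa
gypsum: 2341 kg/m³ × 9.81 m/s² × 380 m = 8.727×10^6 Pa = 8.727 MPa
Total = 19.16 + 8.727 = 27.888 MPa
Pore pressure P_p = 1060 kg/m³ × 9.81 m/s² × 1330 m = 1.383×10^7 Pa = 13.83 MPa
Effective stress σ' = σ_v − P_p = 27.89 − 13.83 = 14.058 MPa = 138.74 atm

139 atm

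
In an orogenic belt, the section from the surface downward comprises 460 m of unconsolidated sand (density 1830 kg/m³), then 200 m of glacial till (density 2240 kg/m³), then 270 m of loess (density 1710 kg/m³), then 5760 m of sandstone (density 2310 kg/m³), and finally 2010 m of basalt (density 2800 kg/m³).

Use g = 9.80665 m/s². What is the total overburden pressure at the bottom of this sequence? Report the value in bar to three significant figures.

2030 bar

unconsolidated sand: 1830 kg/m³ × 9.80665 m/s² × 460 m = 8.255×10^6 Pa = 82.55 bar
glacial till: 2240 kg/m³ × 9.80665 m/s² × 200 m = 4.393×10^6 Pa = 43.93 bar
loess: 1710 kg/m³ × 9.80665 m/s² × 270 m = 4.528×10^6 Pa = 45.28 bar
sandstone: 2310 kg/m³ × 9.80665 m/s² × 5760 m = 1.305×10^8 Pa = 1305 bar
basalt: 2800 kg/m³ × 9.80665 m/s² × 2010 m = 5.519×10^7 Pa = 551.9 bar
Total = 82.55 + 43.93 + 45.28 + 1305 + 551.9 = 2028.5 bar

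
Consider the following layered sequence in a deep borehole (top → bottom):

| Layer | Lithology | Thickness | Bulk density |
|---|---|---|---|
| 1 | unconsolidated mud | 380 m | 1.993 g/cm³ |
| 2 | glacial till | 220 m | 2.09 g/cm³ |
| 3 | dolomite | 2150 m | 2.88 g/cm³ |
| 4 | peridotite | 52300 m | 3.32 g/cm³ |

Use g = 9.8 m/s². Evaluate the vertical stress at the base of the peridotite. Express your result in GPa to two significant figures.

unconsolidated mud: 1993 kg/m³ × 9.8 m/s² × 380 m = 7.422×10^6 Pa = 7.422×10^-3 GPa
glacial till: 2090 kg/m³ × 9.8 m/s² × 220 m = 4.506×10^6 Pa = 4.506×10^-3 GPa
dolomite: 2880 kg/m³ × 9.8 m/s² × 2150 m = 6.068×10^7 Pa = 0.06068 GPa
peridotite: 3320 kg/m³ × 9.8 m/s² × 52300 m = 1.702×10^9 Pa = 1.702 GPa
Total = 7.422×10^-3 + 4.506×10^-3 + 0.06068 + 1.702 = 1.7742 GPa

1.8 GPa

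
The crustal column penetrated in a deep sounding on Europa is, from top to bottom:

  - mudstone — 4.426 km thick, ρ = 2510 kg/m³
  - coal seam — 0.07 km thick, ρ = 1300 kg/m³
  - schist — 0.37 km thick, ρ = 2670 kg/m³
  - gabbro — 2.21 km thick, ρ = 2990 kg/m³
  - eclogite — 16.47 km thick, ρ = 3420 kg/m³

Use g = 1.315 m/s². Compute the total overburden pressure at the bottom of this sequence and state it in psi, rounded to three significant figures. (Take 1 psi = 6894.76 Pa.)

mudstone: 2510 kg/m³ × 1.315 m/s² × 4426 m = 1.461×10^7 Pa = 2119 psi
coal seam: 1300 kg/m³ × 1.315 m/s² × 70 m = 1.197×10^5 Pa = 17.36 psi
schist: 2670 kg/m³ × 1.315 m/s² × 370 m = 1.299×10^6 Pa = 188.4 psi
gabbro: 2990 kg/m³ × 1.315 m/s² × 2210 m = 8.689×10^6 Pa = 1260 psi
eclogite: 3420 kg/m³ × 1.315 m/s² × 16470 m = 7.407×10^7 Pa = 10743 psi
Total = 2119 + 17.36 + 188.4 + 1260 + 10743 = 14328 psi

14300 psi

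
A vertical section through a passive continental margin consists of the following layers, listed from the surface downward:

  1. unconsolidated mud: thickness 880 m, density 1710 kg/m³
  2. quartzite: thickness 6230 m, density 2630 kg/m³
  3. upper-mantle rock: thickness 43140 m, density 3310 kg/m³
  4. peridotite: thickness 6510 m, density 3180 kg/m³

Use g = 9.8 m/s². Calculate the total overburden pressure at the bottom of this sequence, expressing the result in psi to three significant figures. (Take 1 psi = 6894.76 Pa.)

258000 psi

unconsolidated mud: 1710 kg/m³ × 9.8 m/s² × 880 m = 1.475×10^7 Pa = 2139 psi
quartzite: 2630 kg/m³ × 9.8 m/s² × 6230 m = 1.606×10^8 Pa = 23289 psi
upper-mantle rock: 3310 kg/m³ × 9.8 m/s² × 43140 m = 1.399×10^9 Pa = 2.030×10^5 psi
peridotite: 3180 kg/m³ × 9.8 m/s² × 6510 m = 2.029×10^8 Pa = 29425 psi
Total = 2139 + 23289 + 2.030×10^5 + 29425 = 2.5782×10^5 psi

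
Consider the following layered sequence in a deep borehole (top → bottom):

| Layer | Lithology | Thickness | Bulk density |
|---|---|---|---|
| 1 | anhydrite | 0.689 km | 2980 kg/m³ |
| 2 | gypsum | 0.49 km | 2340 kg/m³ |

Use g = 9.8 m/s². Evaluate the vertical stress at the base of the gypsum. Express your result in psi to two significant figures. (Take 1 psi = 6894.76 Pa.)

4500 psi

anhydrite: 2980 kg/m³ × 9.8 m/s² × 689 m = 2.012×10^7 Pa = 2918 psi
gypsum: 2340 kg/m³ × 9.8 m/s² × 490 m = 1.124×10^7 Pa = 1630 psi
Total = 2918 + 1630 = 4548.1 psi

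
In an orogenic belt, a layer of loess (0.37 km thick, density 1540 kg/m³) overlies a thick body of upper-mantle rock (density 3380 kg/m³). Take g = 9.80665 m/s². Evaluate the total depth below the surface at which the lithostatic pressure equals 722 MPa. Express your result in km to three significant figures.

Pressure at base of upper layers: 1540×9.80665×370 = 5.588×10^6 Pa = 5.588 MPa
Remaining pressure to be supplied by upper-mantle rock: 7.220×10^8 − 5.588×10^6 = 7.164×10^8 Pa
Additional depth in upper-mantle rock = 7.164×10^8 Pa / (3380 kg/m³ × 9.80665 m/s²) = 21614 m
Total depth = 370 m + 21614 m = 21984 m
= 21.984 km

22.0 km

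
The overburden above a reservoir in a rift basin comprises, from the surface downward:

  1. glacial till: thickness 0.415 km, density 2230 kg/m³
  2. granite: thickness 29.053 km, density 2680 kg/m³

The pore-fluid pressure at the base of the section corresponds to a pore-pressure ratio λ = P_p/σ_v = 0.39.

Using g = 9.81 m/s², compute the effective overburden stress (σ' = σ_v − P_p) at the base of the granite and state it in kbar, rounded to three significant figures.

4.71 kbar

Overburden (lithostatic) stress σ_v:
glacial till: 2230 kg/m³ × 9.81 m/s² × 415 m = 9.079×10^6 Pa = 9.079 MPa
granite: 2680 kg/m³ × 9.81 m/s² × 29053 m = 7.638×10^8 Pa = 763.8 MPa
Total = 9.079 + 763.8 = 772.91 MPa
Pore pressure P_p = λ·σ_v = 0.39 × 772.9 MPa = 301.4 MPa
Effective stress σ' = σ_v − P_p = 772.9 − 301.4 = 471.47 MPa = 4.7147 kbar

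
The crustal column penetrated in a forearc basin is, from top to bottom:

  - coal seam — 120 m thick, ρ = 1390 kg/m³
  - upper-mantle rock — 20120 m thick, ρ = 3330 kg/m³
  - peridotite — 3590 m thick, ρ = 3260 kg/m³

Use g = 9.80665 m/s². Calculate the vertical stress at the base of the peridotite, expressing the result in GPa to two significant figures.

0.77 GPa

coal seam: 1390 kg/m³ × 9.80665 m/s² × 120 m = 1.636×10^6 Pa = 1.636×10^-3 GPa
upper-mantle rock: 3330 kg/m³ × 9.80665 m/s² × 20120 m = 6.570×10^8 Pa = 0.6570 GPa
peridotite: 3260 kg/m³ × 9.80665 m/s² × 3590 m = 1.148×10^8 Pa = 0.1148 GPa
Total = 1.636×10^-3 + 0.6570 + 0.1148 = 0.77345 GPa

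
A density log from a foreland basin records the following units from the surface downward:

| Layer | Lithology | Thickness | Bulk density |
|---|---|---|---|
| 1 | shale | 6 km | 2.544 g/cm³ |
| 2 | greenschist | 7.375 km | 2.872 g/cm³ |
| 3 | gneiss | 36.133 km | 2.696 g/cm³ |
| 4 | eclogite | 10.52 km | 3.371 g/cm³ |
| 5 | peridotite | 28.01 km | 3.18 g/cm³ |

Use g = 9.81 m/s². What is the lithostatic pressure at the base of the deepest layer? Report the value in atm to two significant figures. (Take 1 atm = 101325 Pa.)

25000 atm

shale: 2544 kg/m³ × 9.81 m/s² × 6000 m = 1.497×10^8 Pa = 1478 atm
greenschist: 2872 kg/m³ × 9.81 m/s² × 7375 m = 2.078×10^8 Pa = 2051 atm
gneiss: 2696 kg/m³ × 9.81 m/s² × 36133 m = 9.556×10^8 Pa = 9431 atm
eclogite: 3371 kg/m³ × 9.81 m/s² × 10520 m = 3.479×10^8 Pa = 3433 atm
peridotite: 3180 kg/m³ × 9.81 m/s² × 28010 m = 8.738×10^8 Pa = 8624 atm
Total = 1478 + 2051 + 9431 + 3433 + 8624 = 25017 atm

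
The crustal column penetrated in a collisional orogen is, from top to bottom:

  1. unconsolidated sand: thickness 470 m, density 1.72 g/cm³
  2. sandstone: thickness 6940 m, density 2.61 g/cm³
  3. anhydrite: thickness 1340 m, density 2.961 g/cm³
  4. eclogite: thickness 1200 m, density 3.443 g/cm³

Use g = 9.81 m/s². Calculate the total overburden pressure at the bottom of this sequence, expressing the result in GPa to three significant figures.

unconsolidated sand: 1720 kg/m³ × 9.81 m/s² × 470 m = 7.930×10^6 Pa = 7.930×10^-3 GPa
sandstone: 2610 kg/m³ × 9.81 m/s² × 6940 m = 1.777×10^8 Pa = 0.1777 GPa
anhydrite: 2961 kg/m³ × 9.81 m/s² × 1340 m = 3.892×10^7 Pa = 0.03892 GPa
eclogite: 3443 kg/m³ × 9.81 m/s² × 1200 m = 4.053×10^7 Pa = 0.04053 GPa
Total = 7.930×10^-3 + 0.1777 + 0.03892 + 0.04053 = 0.26508 GPa

0.265 GPa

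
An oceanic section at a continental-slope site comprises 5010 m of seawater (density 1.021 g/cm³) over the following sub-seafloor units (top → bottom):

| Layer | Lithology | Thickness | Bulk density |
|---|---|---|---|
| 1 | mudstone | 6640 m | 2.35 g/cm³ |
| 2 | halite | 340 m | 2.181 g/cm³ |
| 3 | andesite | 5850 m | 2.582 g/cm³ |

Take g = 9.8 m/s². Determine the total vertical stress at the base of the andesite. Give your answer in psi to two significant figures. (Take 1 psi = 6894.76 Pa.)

52000 psi

seawater: 1021 kg/m³ × 9.8 m/s² × 5010 m = 5.013×10^7 Pa = 7271 psi
mudstone: 2350 kg/m³ × 9.8 m/s² × 6640 m = 1.529×10^8 Pa = 22179 psi
halite: 2181 kg/m³ × 9.8 m/s² × 340 m = 7.267×10^6 Pa = 1054 psi
andesite: 2582 kg/m³ × 9.8 m/s² × 5850 m = 1.480×10^8 Pa = 21469 psi
Total = 7271 + 22179 + 1054 + 21469 = 51973 psi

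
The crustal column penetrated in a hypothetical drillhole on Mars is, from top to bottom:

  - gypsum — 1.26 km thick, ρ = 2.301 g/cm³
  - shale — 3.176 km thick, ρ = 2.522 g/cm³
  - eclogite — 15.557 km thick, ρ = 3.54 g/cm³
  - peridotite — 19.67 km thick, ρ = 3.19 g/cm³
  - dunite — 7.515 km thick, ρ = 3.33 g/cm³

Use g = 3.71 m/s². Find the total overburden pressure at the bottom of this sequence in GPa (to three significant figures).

0.570 GPa

gypsum: 2301 kg/m³ × 3.71 m/s² × 1260 m = 1.076×10^7 Pa = 0.01076 GPa
shale: 2522 kg/m³ × 3.71 m/s² × 3176 m = 2.972×10^7 Pa = 0.02972 GPa
eclogite: 3540 kg/m³ × 3.71 m/s² × 15557 m = 2.043×10^8 Pa = 0.2043 GPa
peridotite: 3190 kg/m³ × 3.71 m/s² × 19670 m = 2.328×10^8 Pa = 0.2328 GPa
dunite: 3330 kg/m³ × 3.71 m/s² × 7515 m = 9.284×10^7 Pa = 0.09284 GPa
Total = 0.01076 + 0.02972 + 0.2043 + 0.2328 + 0.09284 = 0.57042 GPa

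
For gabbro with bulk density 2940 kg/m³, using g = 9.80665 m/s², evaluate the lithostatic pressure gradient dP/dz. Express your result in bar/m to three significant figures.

dP/dz = ρg = 2940 kg/m³ × 9.80665 m/s² = 28832 Pa/m
= 28832 Pa/m × (1 bar/m / 1.0000×10^5 Pa/m) = 0.28832 bar/m

0.288 bar/m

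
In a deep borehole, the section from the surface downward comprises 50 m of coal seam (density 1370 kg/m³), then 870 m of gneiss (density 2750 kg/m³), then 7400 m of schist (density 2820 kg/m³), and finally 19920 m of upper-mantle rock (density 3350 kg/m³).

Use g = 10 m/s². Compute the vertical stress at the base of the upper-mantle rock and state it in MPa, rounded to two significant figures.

900 MPa

coal seam: 1370 kg/m³ × 10 m/s² × 50 m = 6.850×10^5 Pa = 0.6850 MPa
gneiss: 2750 kg/m³ × 10 m/s² × 870 m = 2.393×10^7 Pa = 23.93 MPa
schist: 2820 kg/m³ × 10 m/s² × 7400 m = 2.087×10^8 Pa = 208.7 MPa
upper-mantle rock: 3350 kg/m³ × 10 m/s² × 19920 m = 6.673×10^8 Pa = 667.3 MPa
Total = 0.6850 + 23.93 + 208.7 + 667.3 = 900.61 MPa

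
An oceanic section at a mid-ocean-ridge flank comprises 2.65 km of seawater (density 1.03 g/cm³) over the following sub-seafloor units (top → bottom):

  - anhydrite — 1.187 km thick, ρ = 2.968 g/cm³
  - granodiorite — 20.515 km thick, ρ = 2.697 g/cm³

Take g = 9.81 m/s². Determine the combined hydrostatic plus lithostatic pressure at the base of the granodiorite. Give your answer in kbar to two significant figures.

seawater: 1030 kg/m³ × 9.81 m/s² × 2650 m = 2.678×10^7 Pa = 0.2678 kbar
anhydrite: 2968 kg/m³ × 9.81 m/s² × 1187 m = 3.456×10^7 Pa = 0.3456 kbar
granodiorite: 2697 kg/m³ × 9.81 m/s² × 20515 m = 5.428×10^8 Pa = 5.428 kbar
Total = 0.2678 + 0.3456 + 5.428 = 6.0411 kbar

6.0 kbar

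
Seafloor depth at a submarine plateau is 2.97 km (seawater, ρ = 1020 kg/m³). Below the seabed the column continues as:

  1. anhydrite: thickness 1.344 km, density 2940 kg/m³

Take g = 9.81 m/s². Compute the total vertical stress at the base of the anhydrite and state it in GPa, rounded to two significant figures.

seawater: 1020 kg/m³ × 9.81 m/s² × 2970 m = 2.972×10^7 Pa = 0.02972 GPa
anhydrite: 2940 kg/m³ × 9.81 m/s² × 1344 m = 3.876×10^7 Pa = 0.03876 GPa
Total = 0.02972 + 0.03876 = 0.068481 GPa

0.068 GPa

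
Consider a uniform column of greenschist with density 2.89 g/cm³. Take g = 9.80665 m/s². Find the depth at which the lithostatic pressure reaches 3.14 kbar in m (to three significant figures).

h = P/(ρg) = 3.14 kbar / (2890 kg/m³ × 9.80665 m/s²) = 3.140×10^8 Pa / 28341 Pa/m = 11079 m

11100 m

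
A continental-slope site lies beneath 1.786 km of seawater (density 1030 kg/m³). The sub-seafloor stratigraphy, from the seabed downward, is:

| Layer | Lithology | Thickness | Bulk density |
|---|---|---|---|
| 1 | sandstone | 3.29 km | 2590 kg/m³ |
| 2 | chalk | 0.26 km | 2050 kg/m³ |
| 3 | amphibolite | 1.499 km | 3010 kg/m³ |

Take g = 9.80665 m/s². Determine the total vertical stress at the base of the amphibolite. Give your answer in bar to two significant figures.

1500 bar

seawater: 1030 kg/m³ × 9.80665 m/s² × 1786 m = 1.804×10^7 Pa = 180.4 bar
sandstone: 2590 kg/m³ × 9.80665 m/s² × 3290 m = 8.356×10^7 Pa = 835.6 bar
chalk: 2050 kg/m³ × 9.80665 m/s² × 260 m = 5.227×10^6 Pa = 52.27 bar
amphibolite: 3010 kg/m³ × 9.80665 m/s² × 1499 m = 4.425×10^7 Pa = 442.5 bar
Total = 180.4 + 835.6 + 52.27 + 442.5 = 1510.8 bar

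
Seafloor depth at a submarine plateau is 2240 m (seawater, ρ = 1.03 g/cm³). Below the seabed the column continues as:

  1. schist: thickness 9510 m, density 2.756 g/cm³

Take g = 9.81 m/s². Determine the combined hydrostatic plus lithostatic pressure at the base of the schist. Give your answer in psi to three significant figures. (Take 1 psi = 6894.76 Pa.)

seawater: 1030 kg/m³ × 9.81 m/s² × 2240 m = 2.263×10^7 Pa = 3283 psi
schist: 2756 kg/m³ × 9.81 m/s² × 9510 m = 2.571×10^8 Pa = 37291 psi
Total = 3283 + 37291 = 40574 psi

40600 psi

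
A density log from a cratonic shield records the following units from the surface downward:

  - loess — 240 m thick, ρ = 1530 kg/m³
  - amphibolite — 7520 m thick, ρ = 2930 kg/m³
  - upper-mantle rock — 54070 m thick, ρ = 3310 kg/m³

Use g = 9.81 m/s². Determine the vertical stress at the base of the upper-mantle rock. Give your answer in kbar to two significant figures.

loess: 1530 kg/m³ × 9.81 m/s² × 240 m = 3.602×10^6 Pa = 0.03602 kbar
amphibolite: 2930 kg/m³ × 9.81 m/s² × 7520 m = 2.161×10^8 Pa = 2.161 kbar
upper-mantle rock: 3310 kg/m³ × 9.81 m/s² × 54070 m = 1.756×10^9 Pa = 17.56 kbar
Total = 0.03602 + 2.161 + 17.56 = 19.755 kbar

20 kbar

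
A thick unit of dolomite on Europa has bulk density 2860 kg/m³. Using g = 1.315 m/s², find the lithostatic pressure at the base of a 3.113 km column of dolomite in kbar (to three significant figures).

dolomite: 2860 kg/m³ × 1.315 m/s² × 3113 m = 1.171×10^7 Pa = 0.1171 kbar

0.117 kbar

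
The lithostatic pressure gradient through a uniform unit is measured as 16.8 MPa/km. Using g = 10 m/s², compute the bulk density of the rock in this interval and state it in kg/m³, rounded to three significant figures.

1680 kg/m³

ρ = (dP/dz)/g = 16.8 MPa/km / 10 m/s² = 16800 Pa/m / 10 m/s² = 1680.0 kg/m³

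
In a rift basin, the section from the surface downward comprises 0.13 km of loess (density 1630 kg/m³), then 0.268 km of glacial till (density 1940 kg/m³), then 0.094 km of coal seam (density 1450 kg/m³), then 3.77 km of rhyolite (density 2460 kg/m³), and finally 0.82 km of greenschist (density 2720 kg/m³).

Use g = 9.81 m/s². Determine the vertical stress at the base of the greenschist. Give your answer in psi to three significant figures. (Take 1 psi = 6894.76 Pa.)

loess: 1630 kg/m³ × 9.81 m/s² × 130 m = 2.079×10^6 Pa = 301.5 psi
glacial till: 1940 kg/m³ × 9.81 m/s² × 268 m = 5.100×10^6 Pa = 739.8 psi
coal seam: 1450 kg/m³ × 9.81 m/s² × 94 m = 1.337×10^6 Pa = 193.9 psi
rhyolite: 2460 kg/m³ × 9.81 m/s² × 3770 m = 9.098×10^7 Pa = 13196 psi
greenschist: 2720 kg/m³ × 9.81 m/s² × 820 m = 2.188×10^7 Pa = 3173 psi
Total = 301.5 + 739.8 + 193.9 + 13196 + 3173 = 17604 psi

17600 psi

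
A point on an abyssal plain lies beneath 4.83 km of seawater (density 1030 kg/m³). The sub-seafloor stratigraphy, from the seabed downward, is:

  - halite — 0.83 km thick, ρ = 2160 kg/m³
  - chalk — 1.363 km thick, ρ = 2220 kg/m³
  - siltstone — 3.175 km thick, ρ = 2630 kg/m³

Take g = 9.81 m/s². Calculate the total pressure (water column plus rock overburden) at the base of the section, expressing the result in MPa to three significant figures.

178 MPa

seawater: 1030 kg/m³ × 9.81 m/s² × 4830 m = 4.880×10^7 Pa = 48.80 MPa
halite: 2160 kg/m³ × 9.81 m/s² × 830 m = 1.759×10^7 Pa = 17.59 MPa
chalk: 2220 kg/m³ × 9.81 m/s² × 1363 m = 2.968×10^7 Pa = 29.68 MPa
siltstone: 2630 kg/m³ × 9.81 m/s² × 3175 m = 8.192×10^7 Pa = 81.92 MPa
Total = 48.80 + 17.59 + 29.68 + 81.92 = 177.99 MPa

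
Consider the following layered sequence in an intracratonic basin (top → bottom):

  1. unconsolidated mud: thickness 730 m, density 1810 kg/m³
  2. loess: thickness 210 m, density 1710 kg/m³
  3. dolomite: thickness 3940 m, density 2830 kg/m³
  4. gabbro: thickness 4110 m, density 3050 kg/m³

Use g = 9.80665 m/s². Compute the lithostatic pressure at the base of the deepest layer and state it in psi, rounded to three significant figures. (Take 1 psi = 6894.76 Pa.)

36100 psi

unconsolidated mud: 1810 kg/m³ × 9.80665 m/s² × 730 m = 1.296×10^7 Pa = 1879 psi
loess: 1710 kg/m³ × 9.80665 m/s² × 210 m = 3.522×10^6 Pa = 510.8 psi
dolomite: 2830 kg/m³ × 9.80665 m/s² × 3940 m = 1.093×10^8 Pa = 15859 psi
gabbro: 3050 kg/m³ × 9.80665 m/s² × 4110 m = 1.229×10^8 Pa = 17830 psi
Total = 1879 + 510.8 + 15859 + 17830 = 36079 psi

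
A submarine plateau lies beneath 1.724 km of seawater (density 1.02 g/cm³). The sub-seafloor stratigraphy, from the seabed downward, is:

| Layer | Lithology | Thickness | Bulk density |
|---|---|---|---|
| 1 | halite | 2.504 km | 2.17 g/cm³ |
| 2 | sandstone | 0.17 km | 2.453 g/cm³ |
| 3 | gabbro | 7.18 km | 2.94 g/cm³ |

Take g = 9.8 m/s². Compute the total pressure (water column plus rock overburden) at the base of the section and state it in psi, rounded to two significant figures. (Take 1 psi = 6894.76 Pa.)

41000 psi

seawater: 1020 kg/m³ × 9.8 m/s² × 1724 m = 1.723×10^7 Pa = 2499 psi
halite: 2170 kg/m³ × 9.8 m/s² × 2504 m = 5.325×10^7 Pa = 7723 psi
sandstone: 2453 kg/m³ × 9.8 m/s² × 170 m = 4.087×10^6 Pa = 592.7 psi
gabbro: 2940 kg/m³ × 9.8 m/s² × 7180 m = 2.069×10^8 Pa = 30004 psi
Total = 2499 + 7723 + 592.7 + 30004 = 40819 psi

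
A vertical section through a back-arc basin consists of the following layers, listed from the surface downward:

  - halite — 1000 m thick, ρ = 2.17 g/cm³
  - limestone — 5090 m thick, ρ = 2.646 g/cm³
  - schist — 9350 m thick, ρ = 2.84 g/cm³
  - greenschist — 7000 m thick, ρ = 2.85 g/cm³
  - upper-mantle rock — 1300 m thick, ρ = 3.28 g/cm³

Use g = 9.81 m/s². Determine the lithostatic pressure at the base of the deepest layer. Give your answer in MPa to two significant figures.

halite: 2170 kg/m³ × 9.81 m/s² × 1000 m = 2.129×10^7 Pa = 21.29 MPa
limestone: 2646 kg/m³ × 9.81 m/s² × 5090 m = 1.321×10^8 Pa = 132.1 MPa
schist: 2840 kg/m³ × 9.81 m/s² × 9350 m = 2.605×10^8 Pa = 260.5 MPa
greenschist: 2850 kg/m³ × 9.81 m/s² × 7000 m = 1.957×10^8 Pa = 195.7 MPa
upper-mantle rock: 3280 kg/m³ × 9.81 m/s² × 1300 m = 4.183×10^7 Pa = 41.83 MPa
Total = 21.29 + 132.1 + 260.5 + 195.7 + 41.83 = 651.44 MPa

650 MPa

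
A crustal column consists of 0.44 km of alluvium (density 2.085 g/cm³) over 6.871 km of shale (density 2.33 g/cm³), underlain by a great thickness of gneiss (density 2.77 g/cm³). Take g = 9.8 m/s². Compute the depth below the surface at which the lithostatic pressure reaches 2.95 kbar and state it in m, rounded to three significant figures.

Pressure at base of upper layers: 2085×9.8×440 + 2330×9.8×6871 = 1.659×10^8 Pa = 1.659 kbar
Remaining pressure to be supplied by gneiss: 2.950×10^8 − 1.659×10^8 = 1.291×10^8 Pa
Additional depth in gneiss = 1.291×10^8 Pa / (2770 kg/m³ × 9.8 m/s²) = 4756.4 m
Total depth = 7311 m + 4756.4 m = 12067 m

12100 m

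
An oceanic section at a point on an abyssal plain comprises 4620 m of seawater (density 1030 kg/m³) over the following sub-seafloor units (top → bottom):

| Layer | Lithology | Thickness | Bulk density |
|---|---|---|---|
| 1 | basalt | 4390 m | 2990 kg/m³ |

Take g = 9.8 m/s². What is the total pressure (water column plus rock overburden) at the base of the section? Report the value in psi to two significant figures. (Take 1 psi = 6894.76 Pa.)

25000 psi

seawater: 1030 kg/m³ × 9.8 m/s² × 4620 m = 4.663×10^7 Pa = 6764 psi
basalt: 2990 kg/m³ × 9.8 m/s² × 4390 m = 1.286×10^8 Pa = 18657 psi
Total = 6764 + 18657 = 25421 psi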